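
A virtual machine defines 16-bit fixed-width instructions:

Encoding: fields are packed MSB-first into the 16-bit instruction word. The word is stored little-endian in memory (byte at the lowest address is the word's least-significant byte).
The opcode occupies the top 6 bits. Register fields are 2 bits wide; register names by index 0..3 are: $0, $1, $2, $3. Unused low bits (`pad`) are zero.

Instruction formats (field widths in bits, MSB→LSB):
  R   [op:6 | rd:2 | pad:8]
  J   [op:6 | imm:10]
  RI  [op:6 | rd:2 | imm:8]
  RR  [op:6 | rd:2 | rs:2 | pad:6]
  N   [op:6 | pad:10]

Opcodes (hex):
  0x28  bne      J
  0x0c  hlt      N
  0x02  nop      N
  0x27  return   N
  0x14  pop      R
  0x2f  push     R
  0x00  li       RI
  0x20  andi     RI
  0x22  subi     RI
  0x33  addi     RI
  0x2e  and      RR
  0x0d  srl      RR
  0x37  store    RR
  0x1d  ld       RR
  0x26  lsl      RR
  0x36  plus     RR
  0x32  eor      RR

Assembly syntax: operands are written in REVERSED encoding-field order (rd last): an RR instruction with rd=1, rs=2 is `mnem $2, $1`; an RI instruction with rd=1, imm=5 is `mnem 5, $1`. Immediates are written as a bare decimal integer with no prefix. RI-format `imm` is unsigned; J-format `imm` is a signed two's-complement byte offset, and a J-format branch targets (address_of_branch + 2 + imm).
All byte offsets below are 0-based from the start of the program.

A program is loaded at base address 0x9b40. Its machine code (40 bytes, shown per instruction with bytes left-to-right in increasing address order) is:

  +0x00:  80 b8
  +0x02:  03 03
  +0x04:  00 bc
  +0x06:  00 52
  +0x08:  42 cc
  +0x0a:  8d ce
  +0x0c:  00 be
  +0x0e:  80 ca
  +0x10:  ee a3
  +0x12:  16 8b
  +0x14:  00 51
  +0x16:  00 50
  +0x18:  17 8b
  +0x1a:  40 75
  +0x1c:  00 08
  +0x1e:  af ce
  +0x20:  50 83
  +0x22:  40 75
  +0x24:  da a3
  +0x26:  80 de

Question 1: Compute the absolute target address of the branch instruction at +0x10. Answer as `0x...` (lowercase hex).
0x9b40

[10] ee a3 → 0xa3ee
  top 6b → 0x28 → bne [J]
  imm@[9:0]=0x3ee (s10→-18) ⇒ -18
  target = base 0x9b40 + off 0x10 + 2 + imm -18 = 0x9b40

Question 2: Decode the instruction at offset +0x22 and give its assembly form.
+0x22: 40 75 ⇒ word 0x7540 (little)
  top 6b → 0x1d → ld [RR]
  [9:8] rd=1 = $1
  [7:6] rs=1 = $1

ld $1, $1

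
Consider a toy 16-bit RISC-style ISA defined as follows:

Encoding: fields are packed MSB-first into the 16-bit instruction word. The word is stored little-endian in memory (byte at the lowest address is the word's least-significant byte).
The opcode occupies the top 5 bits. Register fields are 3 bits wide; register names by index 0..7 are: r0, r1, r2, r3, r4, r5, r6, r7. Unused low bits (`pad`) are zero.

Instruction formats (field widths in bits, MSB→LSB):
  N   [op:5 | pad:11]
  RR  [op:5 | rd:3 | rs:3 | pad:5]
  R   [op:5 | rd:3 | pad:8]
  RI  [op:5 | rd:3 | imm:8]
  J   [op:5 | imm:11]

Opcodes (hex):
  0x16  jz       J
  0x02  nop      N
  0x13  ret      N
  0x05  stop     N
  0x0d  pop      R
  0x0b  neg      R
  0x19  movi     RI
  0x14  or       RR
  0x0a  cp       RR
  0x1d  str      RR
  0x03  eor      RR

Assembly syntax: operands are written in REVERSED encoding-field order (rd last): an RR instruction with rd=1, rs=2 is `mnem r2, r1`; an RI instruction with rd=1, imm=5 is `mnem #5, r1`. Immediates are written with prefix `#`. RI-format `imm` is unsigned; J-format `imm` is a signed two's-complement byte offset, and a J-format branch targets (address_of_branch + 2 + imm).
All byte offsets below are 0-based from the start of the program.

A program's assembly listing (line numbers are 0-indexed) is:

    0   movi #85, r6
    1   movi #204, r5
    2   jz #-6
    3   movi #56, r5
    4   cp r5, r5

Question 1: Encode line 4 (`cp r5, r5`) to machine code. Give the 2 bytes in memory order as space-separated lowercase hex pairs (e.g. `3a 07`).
4. cp fields op=0xa:5|rd=5:3|rs=5:3|pad=0:5 → word 55a0h → a0 55

a0 55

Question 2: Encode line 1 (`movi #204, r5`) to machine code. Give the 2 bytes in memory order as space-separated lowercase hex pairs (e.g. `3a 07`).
cc cd

line 1 (movi): pack op=0x19:5|rd=5:3|imm=204:8 = 0xcdcc; little→ cc cd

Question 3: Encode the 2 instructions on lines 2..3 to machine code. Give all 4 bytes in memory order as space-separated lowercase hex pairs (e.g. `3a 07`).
2. jz fields op=0x16:5|imm=-6:11 → word b7fah → fa b7
3. movi fields op=0x19:5|rd=5:3|imm=56:8 → word cd38h → 38 cd

fa b7 38 cd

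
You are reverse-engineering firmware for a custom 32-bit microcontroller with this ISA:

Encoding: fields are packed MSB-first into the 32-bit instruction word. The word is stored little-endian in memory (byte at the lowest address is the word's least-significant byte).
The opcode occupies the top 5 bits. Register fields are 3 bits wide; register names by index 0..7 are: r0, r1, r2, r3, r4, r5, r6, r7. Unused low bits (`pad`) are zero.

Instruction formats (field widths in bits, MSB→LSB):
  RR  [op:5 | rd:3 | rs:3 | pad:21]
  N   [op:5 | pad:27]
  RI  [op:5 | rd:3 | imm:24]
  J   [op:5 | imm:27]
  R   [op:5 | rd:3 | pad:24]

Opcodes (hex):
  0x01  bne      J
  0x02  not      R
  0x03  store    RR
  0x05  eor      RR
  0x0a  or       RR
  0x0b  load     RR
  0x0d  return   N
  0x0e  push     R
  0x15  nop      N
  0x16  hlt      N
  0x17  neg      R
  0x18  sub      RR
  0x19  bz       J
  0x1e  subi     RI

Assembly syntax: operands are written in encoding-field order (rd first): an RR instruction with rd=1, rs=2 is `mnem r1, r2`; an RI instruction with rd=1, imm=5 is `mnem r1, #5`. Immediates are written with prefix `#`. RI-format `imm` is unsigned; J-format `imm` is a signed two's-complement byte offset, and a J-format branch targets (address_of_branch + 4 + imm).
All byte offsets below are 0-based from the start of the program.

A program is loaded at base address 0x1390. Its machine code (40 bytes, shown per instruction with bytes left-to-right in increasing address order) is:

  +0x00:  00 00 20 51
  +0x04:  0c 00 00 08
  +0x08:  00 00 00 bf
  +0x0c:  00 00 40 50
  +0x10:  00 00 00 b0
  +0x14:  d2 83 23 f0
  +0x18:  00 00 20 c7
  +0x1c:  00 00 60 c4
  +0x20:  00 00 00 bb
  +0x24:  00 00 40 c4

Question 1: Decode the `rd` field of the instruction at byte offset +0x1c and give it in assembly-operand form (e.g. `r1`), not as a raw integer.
[1c] 00 00 60 c4 → 0xc4600000
  opcode bits[31:27]=0x18: sub/RR
  rd@[26:24]=0x4 ⇒ r4
  rs@[23:21]=0x3 ⇒ r3

r4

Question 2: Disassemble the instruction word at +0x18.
sub r7, r1

@+18  little-endian(00 00 20 c7) = 0xc7200000
  top 5b → 0x18 → sub [RR]
  [26:24] rd=7 = r7
  [23:21] rs=1 = r1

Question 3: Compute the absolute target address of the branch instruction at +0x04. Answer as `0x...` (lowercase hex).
0x13a4

+0x04: 0c 00 00 08 ⇒ word 0x0800000c (little)
  top 5b → 0x1 → bne [J]
  [26:0] imm=12 = #12
  target = base 0x1390 + off 0x04 + 4 + imm 12 = 0x13a4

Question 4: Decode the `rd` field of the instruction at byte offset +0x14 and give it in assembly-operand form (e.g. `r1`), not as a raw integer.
+0x14: d2 83 23 f0 ⇒ word 0xf02383d2 (little)
  opcode bits[31:27]=0x1e: subi/RI
  rd: (w>>24)&0x7=0x0 → r0
  imm: (w>>0)&0xffffff=0x2383d2 → #2327506

r0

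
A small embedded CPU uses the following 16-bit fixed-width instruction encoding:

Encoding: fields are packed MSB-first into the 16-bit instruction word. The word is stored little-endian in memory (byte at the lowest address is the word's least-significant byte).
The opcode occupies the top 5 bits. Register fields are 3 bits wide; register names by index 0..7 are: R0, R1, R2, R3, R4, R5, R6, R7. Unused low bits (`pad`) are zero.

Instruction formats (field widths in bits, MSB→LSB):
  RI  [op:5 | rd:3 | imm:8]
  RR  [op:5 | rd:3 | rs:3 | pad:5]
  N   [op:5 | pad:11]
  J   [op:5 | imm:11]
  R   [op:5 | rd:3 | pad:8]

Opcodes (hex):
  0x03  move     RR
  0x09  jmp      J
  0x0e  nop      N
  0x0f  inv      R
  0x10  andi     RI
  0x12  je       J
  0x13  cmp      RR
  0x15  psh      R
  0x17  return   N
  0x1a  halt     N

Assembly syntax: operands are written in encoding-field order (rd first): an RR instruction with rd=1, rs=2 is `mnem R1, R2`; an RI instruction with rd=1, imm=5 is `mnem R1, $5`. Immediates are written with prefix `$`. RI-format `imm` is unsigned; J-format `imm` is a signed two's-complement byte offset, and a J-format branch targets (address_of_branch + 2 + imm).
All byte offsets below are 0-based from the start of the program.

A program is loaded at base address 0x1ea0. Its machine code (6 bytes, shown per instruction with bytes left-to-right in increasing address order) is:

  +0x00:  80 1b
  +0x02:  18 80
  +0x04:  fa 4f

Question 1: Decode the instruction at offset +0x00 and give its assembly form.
off 0x00: read 80 1b as little → 0x1b80
  opcode bits[15:11]=0x3: move/RR
  [10:8] rd=3 = R3
  [7:5] rs=4 = R4

move R3, R4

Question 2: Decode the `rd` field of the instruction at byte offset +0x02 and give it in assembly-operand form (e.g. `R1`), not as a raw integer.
+0x02: 18 80 ⇒ word 0x8018 (little)
  top 5b → 0x10 → andi [RI]
  rd@[10:8]=0x0 ⇒ R0
  imm@[7:0]=0x18 ⇒ $24

R0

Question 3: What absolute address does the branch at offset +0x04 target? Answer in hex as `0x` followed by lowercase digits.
[04] fa 4f → 0x4ffa
  opcode bits[15:11]=0x9: jmp/J
  imm: (w>>0)&0x7ff=0x7fa (s11→-6) → $-6
  target = base 0x1ea0 + off 0x04 + 2 + imm -6 = 0x1ea0

0x1ea0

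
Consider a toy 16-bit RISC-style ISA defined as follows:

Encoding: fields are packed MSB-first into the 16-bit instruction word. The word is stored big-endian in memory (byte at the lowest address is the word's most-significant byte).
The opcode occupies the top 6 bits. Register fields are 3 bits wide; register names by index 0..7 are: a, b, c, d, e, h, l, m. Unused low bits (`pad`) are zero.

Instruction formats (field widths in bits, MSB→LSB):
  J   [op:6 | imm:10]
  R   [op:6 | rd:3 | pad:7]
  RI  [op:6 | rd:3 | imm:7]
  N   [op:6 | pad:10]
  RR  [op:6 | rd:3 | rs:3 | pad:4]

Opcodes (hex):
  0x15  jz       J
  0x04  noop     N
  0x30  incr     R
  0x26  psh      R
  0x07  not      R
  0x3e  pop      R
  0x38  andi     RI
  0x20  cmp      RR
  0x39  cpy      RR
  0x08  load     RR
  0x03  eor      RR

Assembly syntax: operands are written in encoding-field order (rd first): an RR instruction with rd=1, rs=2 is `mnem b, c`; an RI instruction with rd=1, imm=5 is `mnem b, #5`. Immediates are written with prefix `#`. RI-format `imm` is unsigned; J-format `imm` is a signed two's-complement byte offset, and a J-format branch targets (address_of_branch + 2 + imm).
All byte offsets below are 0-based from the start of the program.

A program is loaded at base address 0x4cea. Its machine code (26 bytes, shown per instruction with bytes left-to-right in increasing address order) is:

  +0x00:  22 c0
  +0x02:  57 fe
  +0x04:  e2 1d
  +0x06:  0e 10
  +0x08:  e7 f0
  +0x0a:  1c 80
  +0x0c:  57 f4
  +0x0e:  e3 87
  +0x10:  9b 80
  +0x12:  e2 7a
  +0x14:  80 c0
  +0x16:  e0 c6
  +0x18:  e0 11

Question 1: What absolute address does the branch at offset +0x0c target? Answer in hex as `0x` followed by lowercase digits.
0x4cec

+0x0c: 57 f4 ⇒ word 0x57f4 (big)
  op=0x57f4>>10=0x15 ⇒ jz (J)
  [9:0] imm=1012 (s10→-12) = #-12
  target = base 0x4cea + off 0x0c + 2 + imm -12 = 0x4cec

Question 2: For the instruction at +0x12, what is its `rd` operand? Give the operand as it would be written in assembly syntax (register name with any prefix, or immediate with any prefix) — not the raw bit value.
+0x12: e2 7a ⇒ word 0xe27a (big)
  top 6b → 0x38 → andi [RI]
  [9:7] rd=4 = e
  [6:0] imm=122 = #122

e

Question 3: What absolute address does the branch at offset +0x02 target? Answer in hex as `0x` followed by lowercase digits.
[02] 57 fe → 0x57fe
  top 6b → 0x15 → jz [J]
  [9:0] imm=1022 (s10→-2) = #-2
  target = base 0x4cea + off 0x02 + 2 + imm -2 = 0x4cec

0x4cec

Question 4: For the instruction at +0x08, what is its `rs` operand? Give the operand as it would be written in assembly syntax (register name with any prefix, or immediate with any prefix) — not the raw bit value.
m

[08] e7 f0 → 0xe7f0
  op=0xe7f0>>10=0x39 ⇒ cpy (RR)
  rd@[9:7]=0x7 ⇒ m
  rs@[6:4]=0x7 ⇒ m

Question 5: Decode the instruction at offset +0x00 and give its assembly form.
off 0x00: read 22 c0 as big → 0x22c0
  op=0x22c0>>10=0x8 ⇒ load (RR)
  rd: (w>>7)&0x7=0x5 → h
  rs: (w>>4)&0x7=0x4 → e

load h, e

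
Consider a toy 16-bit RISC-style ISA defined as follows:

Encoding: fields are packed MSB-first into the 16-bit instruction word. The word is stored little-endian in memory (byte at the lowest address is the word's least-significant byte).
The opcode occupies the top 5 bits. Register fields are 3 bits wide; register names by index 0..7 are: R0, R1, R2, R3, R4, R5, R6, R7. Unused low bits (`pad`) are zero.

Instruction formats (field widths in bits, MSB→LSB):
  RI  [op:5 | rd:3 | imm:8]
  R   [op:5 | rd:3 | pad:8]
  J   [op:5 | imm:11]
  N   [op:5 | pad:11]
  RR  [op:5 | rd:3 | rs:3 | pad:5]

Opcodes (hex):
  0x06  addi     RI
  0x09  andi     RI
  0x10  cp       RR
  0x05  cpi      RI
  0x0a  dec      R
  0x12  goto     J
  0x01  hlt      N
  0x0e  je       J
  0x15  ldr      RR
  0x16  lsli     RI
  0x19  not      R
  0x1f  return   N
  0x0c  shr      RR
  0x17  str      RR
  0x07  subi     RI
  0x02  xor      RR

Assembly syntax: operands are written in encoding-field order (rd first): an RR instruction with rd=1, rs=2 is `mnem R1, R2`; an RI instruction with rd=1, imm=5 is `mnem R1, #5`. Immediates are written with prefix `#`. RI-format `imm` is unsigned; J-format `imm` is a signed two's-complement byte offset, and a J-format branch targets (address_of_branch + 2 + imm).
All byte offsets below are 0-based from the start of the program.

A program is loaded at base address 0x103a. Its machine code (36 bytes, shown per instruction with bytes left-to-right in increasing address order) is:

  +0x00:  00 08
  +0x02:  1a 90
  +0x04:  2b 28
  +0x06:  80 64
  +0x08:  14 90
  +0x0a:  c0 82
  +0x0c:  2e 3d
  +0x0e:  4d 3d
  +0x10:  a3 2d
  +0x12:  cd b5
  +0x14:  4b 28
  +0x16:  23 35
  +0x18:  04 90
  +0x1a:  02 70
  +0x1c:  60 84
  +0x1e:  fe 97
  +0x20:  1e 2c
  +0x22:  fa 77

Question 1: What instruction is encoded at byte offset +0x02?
goto #26

+0x02: 1a 90 ⇒ word 0x901a (little)
  opcode bits[15:11]=0x12: goto/J
  imm: (w>>0)&0x7ff=0x1a → #26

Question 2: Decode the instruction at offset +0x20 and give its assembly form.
@+20  little-endian(1e 2c) = 0x2c1e
  top 5b → 0x5 → cpi [RI]
  rd@[10:8]=0x4 ⇒ R4
  imm@[7:0]=0x1e ⇒ #30

cpi R4, #30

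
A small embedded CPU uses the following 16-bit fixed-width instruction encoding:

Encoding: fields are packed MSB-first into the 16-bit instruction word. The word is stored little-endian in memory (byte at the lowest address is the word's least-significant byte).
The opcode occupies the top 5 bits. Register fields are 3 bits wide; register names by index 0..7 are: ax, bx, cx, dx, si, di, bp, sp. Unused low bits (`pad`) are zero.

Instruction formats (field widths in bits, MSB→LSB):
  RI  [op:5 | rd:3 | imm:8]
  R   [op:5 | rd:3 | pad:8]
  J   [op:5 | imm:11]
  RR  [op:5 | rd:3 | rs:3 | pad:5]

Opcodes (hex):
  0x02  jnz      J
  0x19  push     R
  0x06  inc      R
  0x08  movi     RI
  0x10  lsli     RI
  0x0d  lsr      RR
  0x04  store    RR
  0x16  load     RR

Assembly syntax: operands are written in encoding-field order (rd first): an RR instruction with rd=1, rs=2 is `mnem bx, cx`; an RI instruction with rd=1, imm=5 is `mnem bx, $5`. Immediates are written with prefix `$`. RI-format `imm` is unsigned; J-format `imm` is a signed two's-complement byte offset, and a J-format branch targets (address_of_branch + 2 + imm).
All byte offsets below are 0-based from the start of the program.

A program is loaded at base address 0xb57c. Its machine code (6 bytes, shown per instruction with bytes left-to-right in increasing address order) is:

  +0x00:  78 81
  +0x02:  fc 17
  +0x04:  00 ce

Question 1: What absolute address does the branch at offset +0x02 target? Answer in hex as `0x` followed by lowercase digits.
0xb57c

+0x02: fc 17 ⇒ word 0x17fc (little)
  top 5b → 0x2 → jnz [J]
  imm: (w>>0)&0x7ff=0x7fc (s11→-4) → $-4
  target = base 0xb57c + off 0x02 + 2 + imm -4 = 0xb57c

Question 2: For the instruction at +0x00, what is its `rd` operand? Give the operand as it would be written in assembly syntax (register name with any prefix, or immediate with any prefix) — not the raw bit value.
bx

+0x00: 78 81 ⇒ word 0x8178 (little)
  top 5b → 0x10 → lsli [RI]
  rd: (w>>8)&0x7=0x1 → bx
  imm: (w>>0)&0xff=0x78 → $120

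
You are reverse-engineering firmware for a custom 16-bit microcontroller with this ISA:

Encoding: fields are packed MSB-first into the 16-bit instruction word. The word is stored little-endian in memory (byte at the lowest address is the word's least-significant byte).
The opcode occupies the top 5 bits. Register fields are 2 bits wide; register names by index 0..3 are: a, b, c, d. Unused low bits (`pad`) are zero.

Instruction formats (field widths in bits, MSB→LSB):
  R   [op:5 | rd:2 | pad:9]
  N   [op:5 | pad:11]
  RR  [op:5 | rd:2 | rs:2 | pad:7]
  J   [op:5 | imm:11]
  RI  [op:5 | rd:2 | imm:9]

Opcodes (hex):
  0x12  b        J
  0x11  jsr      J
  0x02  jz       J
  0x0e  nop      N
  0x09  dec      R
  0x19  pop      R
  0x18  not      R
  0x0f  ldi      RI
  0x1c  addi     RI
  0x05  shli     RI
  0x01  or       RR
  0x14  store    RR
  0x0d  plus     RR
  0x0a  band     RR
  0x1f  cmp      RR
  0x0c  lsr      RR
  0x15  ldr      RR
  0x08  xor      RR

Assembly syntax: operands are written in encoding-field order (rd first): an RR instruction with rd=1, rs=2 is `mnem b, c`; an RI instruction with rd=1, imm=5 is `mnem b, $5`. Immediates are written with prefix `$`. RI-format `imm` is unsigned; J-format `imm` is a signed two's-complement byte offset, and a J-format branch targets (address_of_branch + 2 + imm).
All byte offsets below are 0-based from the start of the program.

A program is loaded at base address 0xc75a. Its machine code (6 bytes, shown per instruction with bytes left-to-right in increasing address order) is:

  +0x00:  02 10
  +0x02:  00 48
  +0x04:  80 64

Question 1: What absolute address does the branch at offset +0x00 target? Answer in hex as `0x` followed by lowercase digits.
[00] 02 10 → 0x1002
  top 5b → 0x2 → jz [J]
  imm: (w>>0)&0x7ff=0x2 → $2
  target = base 0xc75a + off 0x00 + 2 + imm 2 = 0xc75e

0xc75e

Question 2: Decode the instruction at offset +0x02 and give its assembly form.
[02] 00 48 → 0x4800
  op=0x4800>>11=0x9 ⇒ dec (R)
  [10:9] rd=0 = a

dec a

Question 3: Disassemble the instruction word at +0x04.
lsr c, b

@+04  little-endian(80 64) = 0x6480
  opcode bits[15:11]=0xc: lsr/RR
  rd@[10:9]=0x2 ⇒ c
  rs@[8:7]=0x1 ⇒ b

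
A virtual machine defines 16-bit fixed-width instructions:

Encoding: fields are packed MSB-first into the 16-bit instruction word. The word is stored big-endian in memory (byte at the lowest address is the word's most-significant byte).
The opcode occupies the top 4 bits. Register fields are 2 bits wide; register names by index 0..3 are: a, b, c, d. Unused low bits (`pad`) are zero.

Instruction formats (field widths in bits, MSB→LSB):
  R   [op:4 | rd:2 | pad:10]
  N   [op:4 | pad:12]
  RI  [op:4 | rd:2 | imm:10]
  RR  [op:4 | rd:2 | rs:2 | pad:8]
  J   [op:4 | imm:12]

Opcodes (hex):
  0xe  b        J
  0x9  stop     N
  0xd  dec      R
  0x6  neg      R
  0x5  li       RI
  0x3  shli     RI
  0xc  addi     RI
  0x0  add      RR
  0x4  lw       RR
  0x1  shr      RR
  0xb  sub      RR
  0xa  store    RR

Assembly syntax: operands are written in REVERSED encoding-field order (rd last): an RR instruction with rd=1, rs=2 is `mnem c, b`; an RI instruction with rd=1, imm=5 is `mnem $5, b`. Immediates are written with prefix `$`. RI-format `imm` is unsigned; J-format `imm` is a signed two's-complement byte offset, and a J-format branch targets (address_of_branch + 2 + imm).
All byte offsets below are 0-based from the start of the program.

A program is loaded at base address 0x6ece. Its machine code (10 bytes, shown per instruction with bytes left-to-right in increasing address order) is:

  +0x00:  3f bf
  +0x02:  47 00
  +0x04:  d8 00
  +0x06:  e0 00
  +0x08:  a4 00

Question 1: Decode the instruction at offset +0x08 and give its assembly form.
+0x08: a4 00 ⇒ word 0xa400 (big)
  opcode bits[15:12]=0xa: store/RR
  rd: (w>>10)&0x3=0x1 → b
  rs: (w>>8)&0x3=0x0 → a

store a, b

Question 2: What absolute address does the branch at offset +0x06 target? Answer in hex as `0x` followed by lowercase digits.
+0x06: e0 00 ⇒ word 0xe000 (big)
  top 4b → 0xe → b [J]
  imm@[11:0]=0x0 ⇒ $0
  target = base 0x6ece + off 0x06 + 2 + imm 0 = 0x6ed6

0x6ed6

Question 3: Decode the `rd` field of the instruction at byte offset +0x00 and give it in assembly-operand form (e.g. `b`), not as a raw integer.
off 0x00: read 3f bf as big → 0x3fbf
  op=0x3fbf>>12=0x3 ⇒ shli (RI)
  rd: (w>>10)&0x3=0x3 → d
  imm: (w>>0)&0x3ff=0x3bf → $959

d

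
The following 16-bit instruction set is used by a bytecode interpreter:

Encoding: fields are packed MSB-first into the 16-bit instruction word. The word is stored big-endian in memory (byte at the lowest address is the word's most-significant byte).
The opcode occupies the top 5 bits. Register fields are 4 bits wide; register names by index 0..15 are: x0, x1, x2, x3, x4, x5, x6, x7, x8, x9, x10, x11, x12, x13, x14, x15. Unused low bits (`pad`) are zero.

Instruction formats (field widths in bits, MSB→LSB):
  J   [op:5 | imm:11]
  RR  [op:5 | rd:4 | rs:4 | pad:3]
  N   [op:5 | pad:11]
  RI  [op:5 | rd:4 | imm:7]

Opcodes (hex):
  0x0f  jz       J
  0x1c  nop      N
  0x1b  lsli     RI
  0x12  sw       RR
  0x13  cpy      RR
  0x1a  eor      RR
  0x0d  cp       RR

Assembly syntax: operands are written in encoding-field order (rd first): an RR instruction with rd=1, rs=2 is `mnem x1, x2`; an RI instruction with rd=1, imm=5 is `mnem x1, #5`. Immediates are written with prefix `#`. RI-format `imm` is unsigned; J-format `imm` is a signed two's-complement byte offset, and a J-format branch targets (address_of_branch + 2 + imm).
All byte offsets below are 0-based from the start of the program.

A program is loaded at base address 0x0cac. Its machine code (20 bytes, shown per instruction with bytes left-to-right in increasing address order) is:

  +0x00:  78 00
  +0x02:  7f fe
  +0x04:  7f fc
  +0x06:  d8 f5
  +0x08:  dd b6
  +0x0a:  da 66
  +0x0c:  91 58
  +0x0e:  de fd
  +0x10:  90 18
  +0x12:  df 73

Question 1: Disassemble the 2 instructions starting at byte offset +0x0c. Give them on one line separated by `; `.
sw x2, x11; lsli x13, #125

[0c] 91 58 → 0x9158
  op=0x9158>>11=0x12 ⇒ sw (RR)
  rd@[10:7]=0x2 ⇒ x2
  rs@[6:3]=0xb ⇒ x11
[0e] de fd → 0xdefd
  op=0xdefd>>11=0x1b ⇒ lsli (RI)
  rd@[10:7]=0xd ⇒ x13
  imm@[6:0]=0x7d ⇒ #125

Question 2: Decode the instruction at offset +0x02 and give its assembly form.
jz #-2

[02] 7f fe → 0x7ffe
  op=0x7ffe>>11=0xf ⇒ jz (J)
  imm@[10:0]=0x7fe (s11→-2) ⇒ #-2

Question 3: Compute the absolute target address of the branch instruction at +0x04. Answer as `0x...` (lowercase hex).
0x0cae

[04] 7f fc → 0x7ffc
  top 5b → 0xf → jz [J]
  imm@[10:0]=0x7fc (s11→-4) ⇒ #-4
  target = base 0x0cac + off 0x04 + 2 + imm -4 = 0x0cae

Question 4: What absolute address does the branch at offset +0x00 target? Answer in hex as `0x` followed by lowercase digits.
+0x00: 78 00 ⇒ word 0x7800 (big)
  opcode bits[15:11]=0xf: jz/J
  imm@[10:0]=0x0 ⇒ #0
  target = base 0x0cac + off 0x00 + 2 + imm 0 = 0x0cae

0x0cae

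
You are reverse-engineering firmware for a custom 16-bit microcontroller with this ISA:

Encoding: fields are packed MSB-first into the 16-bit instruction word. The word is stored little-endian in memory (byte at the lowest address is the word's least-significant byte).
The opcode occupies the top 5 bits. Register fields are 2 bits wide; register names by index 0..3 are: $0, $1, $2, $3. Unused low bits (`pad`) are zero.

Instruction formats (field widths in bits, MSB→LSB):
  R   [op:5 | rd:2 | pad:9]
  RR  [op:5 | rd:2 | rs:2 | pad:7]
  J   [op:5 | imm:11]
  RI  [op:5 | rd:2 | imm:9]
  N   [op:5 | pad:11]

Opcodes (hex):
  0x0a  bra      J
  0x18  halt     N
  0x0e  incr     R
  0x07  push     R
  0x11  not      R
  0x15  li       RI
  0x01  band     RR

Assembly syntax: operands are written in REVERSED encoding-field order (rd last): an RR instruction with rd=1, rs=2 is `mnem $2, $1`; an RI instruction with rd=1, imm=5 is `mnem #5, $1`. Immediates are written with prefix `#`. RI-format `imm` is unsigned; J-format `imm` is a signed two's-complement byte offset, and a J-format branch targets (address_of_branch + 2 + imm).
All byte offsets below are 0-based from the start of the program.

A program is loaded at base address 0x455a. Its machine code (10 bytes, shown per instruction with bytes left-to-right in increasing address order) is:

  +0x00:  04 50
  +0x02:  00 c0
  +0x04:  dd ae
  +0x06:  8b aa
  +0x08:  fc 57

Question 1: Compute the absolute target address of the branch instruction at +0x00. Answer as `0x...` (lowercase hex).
0x4560

off 0x00: read 04 50 as little → 0x5004
  op=0x5004>>11=0xa ⇒ bra (J)
  imm@[10:0]=0x4 ⇒ #4
  target = base 0x455a + off 0x00 + 2 + imm 4 = 0x4560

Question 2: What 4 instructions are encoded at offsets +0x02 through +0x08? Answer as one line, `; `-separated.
halt; li #221, $3; li #139, $1; bra #-4

off 0x02: read 00 c0 as little → 0xc000
  opcode bits[15:11]=0x18: halt/N
off 0x04: read dd ae as little → 0xaedd
  opcode bits[15:11]=0x15: li/RI
  rd@[10:9]=0x3 ⇒ $3
  imm@[8:0]=0xdd ⇒ #221
off 0x06: read 8b aa as little → 0xaa8b
  opcode bits[15:11]=0x15: li/RI
  rd@[10:9]=0x1 ⇒ $1
  imm@[8:0]=0x8b ⇒ #139
off 0x08: read fc 57 as little → 0x57fc
  opcode bits[15:11]=0xa: bra/J
  imm@[10:0]=0x7fc (s11→-4) ⇒ #-4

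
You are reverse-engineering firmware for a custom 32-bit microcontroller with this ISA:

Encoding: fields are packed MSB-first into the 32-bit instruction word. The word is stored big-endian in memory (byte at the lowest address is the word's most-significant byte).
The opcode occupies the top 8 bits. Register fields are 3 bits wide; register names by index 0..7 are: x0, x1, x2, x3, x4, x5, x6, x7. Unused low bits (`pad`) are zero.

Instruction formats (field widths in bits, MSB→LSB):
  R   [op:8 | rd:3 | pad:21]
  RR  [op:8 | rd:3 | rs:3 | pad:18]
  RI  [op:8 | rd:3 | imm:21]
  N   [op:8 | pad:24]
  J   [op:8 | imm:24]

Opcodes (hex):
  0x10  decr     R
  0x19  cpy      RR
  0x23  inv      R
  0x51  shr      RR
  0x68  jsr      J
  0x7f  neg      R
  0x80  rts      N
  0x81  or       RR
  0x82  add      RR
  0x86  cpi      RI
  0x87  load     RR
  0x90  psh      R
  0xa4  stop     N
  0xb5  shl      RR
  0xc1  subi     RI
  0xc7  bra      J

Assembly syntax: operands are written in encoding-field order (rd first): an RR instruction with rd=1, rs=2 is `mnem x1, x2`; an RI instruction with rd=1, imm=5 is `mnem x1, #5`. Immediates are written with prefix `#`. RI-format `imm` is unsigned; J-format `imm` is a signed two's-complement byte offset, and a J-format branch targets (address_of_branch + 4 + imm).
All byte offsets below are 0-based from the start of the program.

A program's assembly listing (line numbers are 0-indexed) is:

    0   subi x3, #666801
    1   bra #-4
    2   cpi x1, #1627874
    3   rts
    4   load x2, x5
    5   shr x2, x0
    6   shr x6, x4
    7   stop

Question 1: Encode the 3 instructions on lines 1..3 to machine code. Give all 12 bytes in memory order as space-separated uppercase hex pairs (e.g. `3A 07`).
C7 FF FF FC 86 38 D6 E2 80 00 00 00

line 1 (bra): pack op=0xc7:8|imm=-4:24 = 0xc7fffffc; big→ c7 ff ff fc
line 2 (cpi): pack op=0x86:8|rd=1:3|imm=1627874:21 = 0x8638d6e2; big→ 86 38 d6 e2
line 3 (rts): pack op=0x80:8|pad=0:24 = 0x80000000; big→ 80 00 00 00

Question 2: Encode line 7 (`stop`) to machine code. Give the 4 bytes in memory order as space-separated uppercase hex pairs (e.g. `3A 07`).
A4 00 00 00

L7: stop op=0xa4:8|pad=0:24 ⇒ 0xa4000000 ⇒ big a4 00 00 00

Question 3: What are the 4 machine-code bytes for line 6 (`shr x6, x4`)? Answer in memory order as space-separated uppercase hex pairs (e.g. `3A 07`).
51 D0 00 00

line 6 (shr): pack op=0x51:8|rd=6:3|rs=4:3|pad=0:18 = 0x51d00000; big→ 51 d0 00 00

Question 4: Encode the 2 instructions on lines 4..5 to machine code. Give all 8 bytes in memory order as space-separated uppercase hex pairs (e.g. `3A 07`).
line 4 (load): pack op=0x87:8|rd=2:3|rs=5:3|pad=0:18 = 0x87540000; big→ 87 54 00 00
line 5 (shr): pack op=0x51:8|rd=2:3|rs=0:3|pad=0:18 = 0x51400000; big→ 51 40 00 00

87 54 00 00 51 40 00 00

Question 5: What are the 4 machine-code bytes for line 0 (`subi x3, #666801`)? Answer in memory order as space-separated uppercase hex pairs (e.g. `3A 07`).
C1 6A 2C B1

line 0 (subi): pack op=0xc1:8|rd=3:3|imm=666801:21 = 0xc16a2cb1; big→ c1 6a 2c b1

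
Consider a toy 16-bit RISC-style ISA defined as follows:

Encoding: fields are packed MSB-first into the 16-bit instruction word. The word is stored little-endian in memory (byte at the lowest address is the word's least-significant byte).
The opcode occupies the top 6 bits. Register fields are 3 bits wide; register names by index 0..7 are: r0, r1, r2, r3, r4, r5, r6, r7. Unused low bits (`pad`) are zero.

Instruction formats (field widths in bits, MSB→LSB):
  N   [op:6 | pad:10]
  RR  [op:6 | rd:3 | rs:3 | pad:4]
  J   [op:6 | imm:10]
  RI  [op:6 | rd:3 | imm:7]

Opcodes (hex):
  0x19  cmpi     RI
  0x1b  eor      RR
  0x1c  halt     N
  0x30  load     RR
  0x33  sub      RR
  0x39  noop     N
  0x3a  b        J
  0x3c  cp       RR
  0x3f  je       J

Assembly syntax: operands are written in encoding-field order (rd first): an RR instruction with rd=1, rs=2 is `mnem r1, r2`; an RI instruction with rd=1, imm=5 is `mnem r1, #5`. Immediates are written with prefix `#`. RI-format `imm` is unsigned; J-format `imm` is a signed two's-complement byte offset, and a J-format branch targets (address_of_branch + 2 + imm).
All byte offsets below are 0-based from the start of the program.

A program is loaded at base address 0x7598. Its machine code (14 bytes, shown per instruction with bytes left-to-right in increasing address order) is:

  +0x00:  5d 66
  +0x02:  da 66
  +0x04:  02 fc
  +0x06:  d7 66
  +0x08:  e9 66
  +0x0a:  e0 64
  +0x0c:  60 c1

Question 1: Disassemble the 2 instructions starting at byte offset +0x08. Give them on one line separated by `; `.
@+08  little-endian(e9 66) = 0x66e9
  op=0x66e9>>10=0x19 ⇒ cmpi (RI)
  rd@[9:7]=0x5 ⇒ r5
  imm@[6:0]=0x69 ⇒ #105
@+0a  little-endian(e0 64) = 0x64e0
  op=0x64e0>>10=0x19 ⇒ cmpi (RI)
  rd@[9:7]=0x1 ⇒ r1
  imm@[6:0]=0x60 ⇒ #96

cmpi r5, #105; cmpi r1, #96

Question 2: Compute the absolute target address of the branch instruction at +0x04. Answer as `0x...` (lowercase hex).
@+04  little-endian(02 fc) = 0xfc02
  top 6b → 0x3f → je [J]
  imm: (w>>0)&0x3ff=0x2 → #2
  target = base 0x7598 + off 0x04 + 2 + imm 2 = 0x75a0

0x75a0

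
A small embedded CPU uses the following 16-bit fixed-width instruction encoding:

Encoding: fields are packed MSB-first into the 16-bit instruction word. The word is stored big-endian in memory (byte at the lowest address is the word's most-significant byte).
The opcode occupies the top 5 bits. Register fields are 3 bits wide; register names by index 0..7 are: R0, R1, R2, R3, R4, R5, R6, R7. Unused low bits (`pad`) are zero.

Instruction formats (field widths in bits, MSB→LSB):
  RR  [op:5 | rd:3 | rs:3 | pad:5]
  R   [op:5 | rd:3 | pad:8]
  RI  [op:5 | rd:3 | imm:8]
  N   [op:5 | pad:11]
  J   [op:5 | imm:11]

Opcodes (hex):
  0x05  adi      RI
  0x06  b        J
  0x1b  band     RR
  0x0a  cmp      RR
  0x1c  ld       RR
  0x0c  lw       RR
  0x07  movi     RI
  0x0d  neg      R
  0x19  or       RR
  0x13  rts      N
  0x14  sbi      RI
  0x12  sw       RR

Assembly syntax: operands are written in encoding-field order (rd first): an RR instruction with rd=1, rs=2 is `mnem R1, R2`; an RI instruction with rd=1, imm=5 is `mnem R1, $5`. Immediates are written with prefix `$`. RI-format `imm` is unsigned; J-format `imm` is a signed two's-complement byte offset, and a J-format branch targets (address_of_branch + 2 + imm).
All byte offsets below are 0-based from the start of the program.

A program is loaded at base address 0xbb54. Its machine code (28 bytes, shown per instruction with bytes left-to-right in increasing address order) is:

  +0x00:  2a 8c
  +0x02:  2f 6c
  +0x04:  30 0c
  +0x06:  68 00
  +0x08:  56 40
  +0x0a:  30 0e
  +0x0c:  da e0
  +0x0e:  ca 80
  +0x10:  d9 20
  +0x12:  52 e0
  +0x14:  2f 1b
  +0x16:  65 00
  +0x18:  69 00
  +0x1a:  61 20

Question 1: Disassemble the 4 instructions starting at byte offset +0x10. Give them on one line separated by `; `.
+0x10: d9 20 ⇒ word 0xd920 (big)
  opcode bits[15:11]=0x1b: band/RR
  [10:8] rd=1 = R1
  [7:5] rs=1 = R1
+0x12: 52 e0 ⇒ word 0x52e0 (big)
  opcode bits[15:11]=0xa: cmp/RR
  [10:8] rd=2 = R2
  [7:5] rs=7 = R7
+0x14: 2f 1b ⇒ word 0x2f1b (big)
  opcode bits[15:11]=0x5: adi/RI
  [10:8] rd=7 = R7
  [7:0] imm=27 = $27
+0x16: 65 00 ⇒ word 0x6500 (big)
  opcode bits[15:11]=0xc: lw/RR
  [10:8] rd=5 = R5
  [7:5] rs=0 = R0

band R1, R1; cmp R2, R7; adi R7, $27; lw R5, R0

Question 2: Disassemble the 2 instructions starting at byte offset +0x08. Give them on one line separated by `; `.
cmp R6, R2; b $14

@+08  big-endian(56 40) = 0x5640
  opcode bits[15:11]=0xa: cmp/RR
  rd: (w>>8)&0x7=0x6 → R6
  rs: (w>>5)&0x7=0x2 → R2
@+0a  big-endian(30 0e) = 0x300e
  opcode bits[15:11]=0x6: b/J
  imm: (w>>0)&0x7ff=0xe → $14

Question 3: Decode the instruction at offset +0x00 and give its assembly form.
+0x00: 2a 8c ⇒ word 0x2a8c (big)
  opcode bits[15:11]=0x5: adi/RI
  rd: (w>>8)&0x7=0x2 → R2
  imm: (w>>0)&0xff=0x8c → $140

adi R2, $140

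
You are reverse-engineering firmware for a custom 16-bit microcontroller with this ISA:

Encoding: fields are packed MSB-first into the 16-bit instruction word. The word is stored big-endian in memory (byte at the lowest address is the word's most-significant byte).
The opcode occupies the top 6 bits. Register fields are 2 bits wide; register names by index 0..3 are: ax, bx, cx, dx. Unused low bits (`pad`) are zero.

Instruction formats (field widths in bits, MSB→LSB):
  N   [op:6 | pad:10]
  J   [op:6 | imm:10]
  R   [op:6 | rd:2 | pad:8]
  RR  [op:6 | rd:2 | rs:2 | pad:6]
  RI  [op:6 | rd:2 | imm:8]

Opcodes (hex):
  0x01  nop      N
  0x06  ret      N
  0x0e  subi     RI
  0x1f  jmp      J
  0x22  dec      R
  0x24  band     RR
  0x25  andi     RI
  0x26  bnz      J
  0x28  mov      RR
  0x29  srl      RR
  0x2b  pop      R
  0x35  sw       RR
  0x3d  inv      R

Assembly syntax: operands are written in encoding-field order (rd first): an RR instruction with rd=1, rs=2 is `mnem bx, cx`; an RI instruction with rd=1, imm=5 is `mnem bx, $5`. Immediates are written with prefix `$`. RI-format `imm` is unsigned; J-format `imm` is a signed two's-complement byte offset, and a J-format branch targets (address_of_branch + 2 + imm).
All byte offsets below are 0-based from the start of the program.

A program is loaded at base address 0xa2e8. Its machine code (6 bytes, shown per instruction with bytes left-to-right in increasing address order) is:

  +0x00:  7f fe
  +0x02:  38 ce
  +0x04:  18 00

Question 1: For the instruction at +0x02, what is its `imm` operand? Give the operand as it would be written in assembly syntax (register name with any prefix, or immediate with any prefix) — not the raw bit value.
$206

@+02  big-endian(38 ce) = 0x38ce
  op=0x38ce>>10=0xe ⇒ subi (RI)
  rd: (w>>8)&0x3=0x0 → ax
  imm: (w>>0)&0xff=0xce → $206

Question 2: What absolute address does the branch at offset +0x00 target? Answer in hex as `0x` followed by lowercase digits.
[00] 7f fe → 0x7ffe
  op=0x7ffe>>10=0x1f ⇒ jmp (J)
  imm@[9:0]=0x3fe (s10→-2) ⇒ $-2
  target = base 0xa2e8 + off 0x00 + 2 + imm -2 = 0xa2e8

0xa2e8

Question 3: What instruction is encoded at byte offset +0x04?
ret

[04] 18 00 → 0x1800
  op=0x1800>>10=0x6 ⇒ ret (N)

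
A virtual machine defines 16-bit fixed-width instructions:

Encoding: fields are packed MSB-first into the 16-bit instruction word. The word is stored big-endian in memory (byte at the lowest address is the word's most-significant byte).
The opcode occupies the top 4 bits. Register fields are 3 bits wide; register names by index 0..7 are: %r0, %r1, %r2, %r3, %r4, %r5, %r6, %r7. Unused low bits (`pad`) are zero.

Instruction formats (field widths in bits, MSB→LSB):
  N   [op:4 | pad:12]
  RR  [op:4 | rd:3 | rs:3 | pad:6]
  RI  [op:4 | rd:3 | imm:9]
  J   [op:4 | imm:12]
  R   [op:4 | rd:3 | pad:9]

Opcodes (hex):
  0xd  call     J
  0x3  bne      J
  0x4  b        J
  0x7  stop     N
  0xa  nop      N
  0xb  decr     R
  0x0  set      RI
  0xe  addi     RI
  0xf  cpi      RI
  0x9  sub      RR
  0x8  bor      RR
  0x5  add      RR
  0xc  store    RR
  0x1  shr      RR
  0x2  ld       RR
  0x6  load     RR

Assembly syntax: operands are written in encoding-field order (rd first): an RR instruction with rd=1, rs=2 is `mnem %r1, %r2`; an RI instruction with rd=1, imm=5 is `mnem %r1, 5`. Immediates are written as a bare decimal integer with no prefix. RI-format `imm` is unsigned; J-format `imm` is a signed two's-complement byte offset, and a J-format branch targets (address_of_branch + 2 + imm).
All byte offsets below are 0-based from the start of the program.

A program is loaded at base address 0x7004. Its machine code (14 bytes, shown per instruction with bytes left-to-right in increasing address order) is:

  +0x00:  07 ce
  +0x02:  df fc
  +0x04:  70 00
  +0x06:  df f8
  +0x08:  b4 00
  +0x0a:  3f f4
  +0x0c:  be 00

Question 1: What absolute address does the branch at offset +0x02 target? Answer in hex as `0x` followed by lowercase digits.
@+02  big-endian(df fc) = 0xdffc
  op=0xdffc>>12=0xd ⇒ call (J)
  imm: (w>>0)&0xfff=0xffc (s12→-4) → -4
  target = base 0x7004 + off 0x02 + 2 + imm -4 = 0x7004

0x7004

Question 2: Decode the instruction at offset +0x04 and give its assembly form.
stop

off 0x04: read 70 00 as big → 0x7000
  op=0x7000>>12=0x7 ⇒ stop (N)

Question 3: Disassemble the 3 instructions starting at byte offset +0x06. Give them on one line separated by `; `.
call -8; decr %r2; bne -12

off 0x06: read df f8 as big → 0xdff8
  top 4b → 0xd → call [J]
  imm: (w>>0)&0xfff=0xff8 (s12→-8) → -8
off 0x08: read b4 00 as big → 0xb400
  top 4b → 0xb → decr [R]
  rd: (w>>9)&0x7=0x2 → %r2
off 0x0a: read 3f f4 as big → 0x3ff4
  top 4b → 0x3 → bne [J]
  imm: (w>>0)&0xfff=0xff4 (s12→-12) → -12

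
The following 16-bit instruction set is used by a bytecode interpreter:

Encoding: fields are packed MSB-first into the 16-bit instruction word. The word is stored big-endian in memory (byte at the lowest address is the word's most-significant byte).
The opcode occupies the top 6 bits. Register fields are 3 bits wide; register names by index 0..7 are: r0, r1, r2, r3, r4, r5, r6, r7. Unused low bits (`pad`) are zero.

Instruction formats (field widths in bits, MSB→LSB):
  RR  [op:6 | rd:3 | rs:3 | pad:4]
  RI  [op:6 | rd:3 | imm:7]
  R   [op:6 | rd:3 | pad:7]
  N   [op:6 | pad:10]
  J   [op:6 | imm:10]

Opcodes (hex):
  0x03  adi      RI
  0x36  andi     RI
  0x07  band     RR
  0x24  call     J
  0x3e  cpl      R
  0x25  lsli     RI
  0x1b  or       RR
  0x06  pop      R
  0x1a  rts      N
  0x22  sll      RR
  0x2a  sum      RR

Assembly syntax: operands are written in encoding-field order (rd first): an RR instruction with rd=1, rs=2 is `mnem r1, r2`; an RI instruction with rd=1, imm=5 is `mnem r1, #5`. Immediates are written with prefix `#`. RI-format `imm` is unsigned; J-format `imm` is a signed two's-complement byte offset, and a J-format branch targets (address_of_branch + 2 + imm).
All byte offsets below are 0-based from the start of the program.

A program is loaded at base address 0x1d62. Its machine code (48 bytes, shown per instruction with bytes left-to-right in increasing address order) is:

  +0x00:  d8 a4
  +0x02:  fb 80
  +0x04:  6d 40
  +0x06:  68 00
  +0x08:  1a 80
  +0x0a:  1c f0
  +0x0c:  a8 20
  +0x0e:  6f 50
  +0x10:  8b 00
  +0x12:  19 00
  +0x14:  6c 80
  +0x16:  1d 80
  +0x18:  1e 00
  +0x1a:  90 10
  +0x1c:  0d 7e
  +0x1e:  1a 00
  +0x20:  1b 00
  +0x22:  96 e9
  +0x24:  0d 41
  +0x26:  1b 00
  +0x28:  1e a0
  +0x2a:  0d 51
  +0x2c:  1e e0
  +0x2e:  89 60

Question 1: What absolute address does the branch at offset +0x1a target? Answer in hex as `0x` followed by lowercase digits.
0x1d8e

off 0x1a: read 90 10 as big → 0x9010
  opcode bits[15:10]=0x24: call/J
  imm@[9:0]=0x10 ⇒ #16
  target = base 0x1d62 + off 0x1a + 2 + imm 16 = 0x1d8e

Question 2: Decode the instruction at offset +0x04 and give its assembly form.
or r2, r4

@+04  big-endian(6d 40) = 0x6d40
  top 6b → 0x1b → or [RR]
  rd@[9:7]=0x2 ⇒ r2
  rs@[6:4]=0x4 ⇒ r4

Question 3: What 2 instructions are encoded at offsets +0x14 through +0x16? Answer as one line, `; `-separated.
or r1, r0; band r3, r0

@+14  big-endian(6c 80) = 0x6c80
  op=0x6c80>>10=0x1b ⇒ or (RR)
  [9:7] rd=1 = r1
  [6:4] rs=0 = r0
@+16  big-endian(1d 80) = 0x1d80
  op=0x1d80>>10=0x7 ⇒ band (RR)
  [9:7] rd=3 = r3
  [6:4] rs=0 = r0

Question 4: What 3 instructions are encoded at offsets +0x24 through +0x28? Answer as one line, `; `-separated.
+0x24: 0d 41 ⇒ word 0x0d41 (big)
  top 6b → 0x3 → adi [RI]
  rd: (w>>7)&0x7=0x2 → r2
  imm: (w>>0)&0x7f=0x41 → #65
+0x26: 1b 00 ⇒ word 0x1b00 (big)
  top 6b → 0x6 → pop [R]
  rd: (w>>7)&0x7=0x6 → r6
+0x28: 1e a0 ⇒ word 0x1ea0 (big)
  top 6b → 0x7 → band [RR]
  rd: (w>>7)&0x7=0x5 → r5
  rs: (w>>4)&0x7=0x2 → r2

adi r2, #65; pop r6; band r5, r2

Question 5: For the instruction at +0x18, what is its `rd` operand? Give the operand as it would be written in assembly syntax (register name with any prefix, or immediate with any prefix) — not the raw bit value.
@+18  big-endian(1e 00) = 0x1e00
  op=0x1e00>>10=0x7 ⇒ band (RR)
  rd@[9:7]=0x4 ⇒ r4
  rs@[6:4]=0x0 ⇒ r0

r4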